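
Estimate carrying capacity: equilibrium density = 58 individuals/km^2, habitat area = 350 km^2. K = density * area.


K = 58 * 350 = 20300 individuals

20300 individuals


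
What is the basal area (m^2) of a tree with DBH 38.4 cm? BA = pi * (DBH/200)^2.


D/200 = 38.4/200 = 0.192 m
(D/200)^2 = 0.192^2 = 0.036864
BA = 3.141593 * 0.036864 = 0.115812 ≈ 0.1158 m^2

0.1158 m^2


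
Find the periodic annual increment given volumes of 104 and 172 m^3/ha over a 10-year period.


PAI = (V2 - V1) / period = (172 - 104) / 10 = 68 / 10 = 6.80 m^3/ha/yr

6.80 m^3/ha/yr


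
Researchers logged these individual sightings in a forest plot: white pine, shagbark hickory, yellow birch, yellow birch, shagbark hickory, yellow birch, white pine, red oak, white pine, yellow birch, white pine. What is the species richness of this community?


Total individuals logged = 11
Distinct species (count of individuals): white pine (4), shagbark hickory (2), yellow birch (4), red oak (1)
Species richness = number of distinct species = 4

4


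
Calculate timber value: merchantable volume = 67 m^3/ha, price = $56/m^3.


Value = 67 * 56 = $3752/ha

$3752/ha


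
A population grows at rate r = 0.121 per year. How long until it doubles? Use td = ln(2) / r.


td = ln(2) / 0.121 = 0.693147 / 0.121 = 5.72849 ≈ 5.7 years

5.7 years


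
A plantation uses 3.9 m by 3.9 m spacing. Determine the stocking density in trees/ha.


N = 10000 / 3.9^2 = 10000 / 15.21 = 657.462 ≈ 657 trees/ha

657 trees/ha


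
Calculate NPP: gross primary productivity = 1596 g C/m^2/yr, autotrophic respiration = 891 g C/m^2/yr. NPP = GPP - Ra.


NPP = GPP - Ra = 1596 - 891 = 705 g C/m^2/yr

705 g C/m^2/yr


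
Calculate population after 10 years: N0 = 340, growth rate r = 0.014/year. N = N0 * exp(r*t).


r*t = 0.014 * 10 = 0.14
exp(0.14) = 1.15027
N = 340 * 1.15027 = 391.092 ≈ 391

391


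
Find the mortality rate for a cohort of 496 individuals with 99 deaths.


Mortality rate = 99 / 496 = 0.199597 ≈ 0.1996

0.1996


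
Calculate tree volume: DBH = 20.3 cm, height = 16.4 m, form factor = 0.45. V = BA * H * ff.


(D/200)^2 = (20.3/200)^2 = 0.1015^2 = 0.01030225
BA = 3.141593 * 0.01030225 = 0.0323655 m^2
V = 0.0323655 * 16.4 * 0.45 = 0.238857 ≈ 0.239 m^3

0.239 m^3


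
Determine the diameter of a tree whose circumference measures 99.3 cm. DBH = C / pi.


DBH = C / pi = 99.3 / 3.141593 = 31.6082 ≈ 31.61 cm

31.61 cm


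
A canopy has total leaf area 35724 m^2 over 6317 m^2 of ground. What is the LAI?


LAI = 35724 / 6317 = 5.6552 ≈ 5.66

5.66


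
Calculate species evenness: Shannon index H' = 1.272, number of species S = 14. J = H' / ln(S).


ln(14) = 2.63906
J = H' / ln(S) = 1.272 / 2.63906 = 0.481990 ≈ 0.4820

0.4820


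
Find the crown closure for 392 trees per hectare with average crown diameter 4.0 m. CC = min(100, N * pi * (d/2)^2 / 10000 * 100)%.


(d/2)^2 = (4.0/2)^2 = 2^2 = 4
Crown area = 3.141593 * 4 = 12.5664 m^2
N * area / 10000 * 100 = 392 * 12.5664 / 10000 * 100 = 49.2603
CC = min(100, 49.2603) = 49.2603 ≈ 49.3%

49.3%


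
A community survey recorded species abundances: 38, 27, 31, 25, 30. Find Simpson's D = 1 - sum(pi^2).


Total N = 38 + 27 + 31 + 25 + 30 = 151
Per-species terms:
  p = 38/151 = 0.251656; p^2 = 0.251656^2 = 0.063331
  p = 27/151 = 0.178808; p^2 = 0.178808^2 = 0.031972
  p = 31/151 = 0.205298; p^2 = 0.205298^2 = 0.042147
  p = 25/151 = 0.165563; p^2 = 0.165563^2 = 0.027411
  p = 30/151 = 0.198675; p^2 = 0.198675^2 = 0.039472
sum(p^2) = 0.063331 + 0.031972 + 0.042147 + 0.027411 + 0.039472 = 0.204333
D = 1 - 0.204333 = 0.795667 ≈ 0.7957

0.7957


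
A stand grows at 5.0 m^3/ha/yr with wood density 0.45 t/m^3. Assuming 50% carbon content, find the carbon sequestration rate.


C = 5.0 * 0.45 * 0.5 = 1.125 ≈ 1.13 t C/ha/yr

1.13 t C/ha/yr


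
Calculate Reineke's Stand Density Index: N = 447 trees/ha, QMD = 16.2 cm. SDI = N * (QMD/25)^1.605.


QMD/25 = 16.2/25 = 0.648
(0.648)^1.605 = exp(1.605 * ln(0.648)) = exp(1.605 * (-0.433865)) = exp(-0.696353) = 0.498400
SDI = 447 * 0.498400 = 222.785 ≈ 223

223


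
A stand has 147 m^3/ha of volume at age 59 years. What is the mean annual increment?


MAI = 147 / 59 = 2.4915 ≈ 2.49 m^3/ha/yr

2.49 m^3/ha/yr


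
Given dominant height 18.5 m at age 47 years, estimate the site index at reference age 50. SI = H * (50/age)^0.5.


50/47 = 1.06383
(1.06383)^0.5 = 1.03142
SI = 18.5 * 1.03142 = 19.0813 ≈ 19.1 m

19.1 m


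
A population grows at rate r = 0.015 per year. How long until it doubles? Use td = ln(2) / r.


td = ln(2) / 0.015 = 0.693147 / 0.015 = 46.2098 ≈ 46.2 years

46.2 years


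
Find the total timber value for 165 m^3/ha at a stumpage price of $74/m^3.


Value = 165 * 74 = $12210/ha

$12210/ha


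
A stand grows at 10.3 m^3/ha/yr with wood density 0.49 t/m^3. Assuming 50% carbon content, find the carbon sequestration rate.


C = 10.3 * 0.49 * 0.5 = 2.5235 ≈ 2.52 t C/ha/yr

2.52 t C/ha/yr


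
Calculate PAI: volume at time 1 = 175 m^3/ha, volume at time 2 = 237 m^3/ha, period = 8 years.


PAI = (V2 - V1) / period = (237 - 175) / 8 = 62 / 8 = 7.75 m^3/ha/yr

7.75 m^3/ha/yr


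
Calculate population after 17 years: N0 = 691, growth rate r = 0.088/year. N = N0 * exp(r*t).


r*t = 0.088 * 17 = 1.496
exp(1.496) = 4.46380
N = 691 * 4.46380 = 3084.49 ≈ 3084

3084


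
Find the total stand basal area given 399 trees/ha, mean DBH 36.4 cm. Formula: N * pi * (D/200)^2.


(D/200)^2 = (36.4/200)^2 = 0.182^2 = 0.033124
Individual BA = 3.141593 * 0.033124 = 0.104062 m^2
Stand BA = 399 * 0.104062 = 41.5207 ≈ 41.52 m^2/ha

41.52 m^2/ha


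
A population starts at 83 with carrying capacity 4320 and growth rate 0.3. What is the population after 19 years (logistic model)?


(K - N0)/N0 = (4320 - 83)/83 = 4237/83 = 51.0482
r*t = 0.3 * 19 = 5.7; exp(-5.7) = 0.00334597
51.0482 * 0.00334597 = 0.170806
1 + 0.170806 = 1.17081
N = 4320 / 1.17081 = 3689.75 ≈ 3690

3690


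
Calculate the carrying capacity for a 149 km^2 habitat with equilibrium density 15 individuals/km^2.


K = 15 * 149 = 2235 individuals

2235 individuals


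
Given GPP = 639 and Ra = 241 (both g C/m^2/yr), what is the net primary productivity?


NPP = GPP - Ra = 639 - 241 = 398 g C/m^2/yr

398 g C/m^2/yr


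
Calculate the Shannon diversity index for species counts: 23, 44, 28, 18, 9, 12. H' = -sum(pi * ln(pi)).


Total N = 23 + 44 + 28 + 18 + 9 + 12 = 134
Per-species terms:
  p = 23/134 = 0.171642; ln(p) = -1.762344; p*ln(p) = 0.171642 * (-1.762344) = -0.302492
  p = 44/134 = 0.328358; ln(p) = -1.113651; p*ln(p) = 0.328358 * (-1.113651) = -0.365676
  p = 28/134 = 0.208955; ln(p) = -1.565636; p*ln(p) = 0.208955 * (-1.565636) = -0.327147
  p = 18/134 = 0.134328; ln(p) = -2.007471; p*ln(p) = 0.134328 * (-2.007471) = -0.269660
  p = 9/134 = 0.067164; ln(p) = -2.700618; p*ln(p) = 0.067164 * (-2.700618) = -0.181384
  p = 12/134 = 0.089552; ln(p) = -2.412936; p*ln(p) = 0.089552 * (-2.412936) = -0.216083
sum(p*ln(p)) = (-0.302492) + (-0.365676) + (-0.327147) + (-0.269660) + (-0.181384) + (-0.216083) = -1.662442
H' = -(-1.662442) = 1.662442 ≈ 1.6624

1.6624


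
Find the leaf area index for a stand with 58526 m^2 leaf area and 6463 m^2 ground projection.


LAI = 58526 / 6463 = 9.0555 ≈ 9.06

9.06


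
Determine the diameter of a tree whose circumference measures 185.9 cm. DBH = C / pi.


DBH = C / pi = 185.9 / 3.141593 = 59.1738 ≈ 59.17 cm

59.17 cm


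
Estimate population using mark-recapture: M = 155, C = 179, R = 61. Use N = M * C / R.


N = M * C / R = 155 * 179 / 61 = 27745 / 61 = 454.84 ≈ 455

455 individuals


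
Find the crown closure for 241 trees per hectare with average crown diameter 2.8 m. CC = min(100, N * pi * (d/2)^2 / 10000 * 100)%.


(d/2)^2 = (2.8/2)^2 = 1.4^2 = 1.96
Crown area = 3.141593 * 1.96 = 6.15752 m^2
N * area / 10000 * 100 = 241 * 6.15752 / 10000 * 100 = 14.8396
CC = min(100, 14.8396) = 14.8396 ≈ 14.8%

14.8%


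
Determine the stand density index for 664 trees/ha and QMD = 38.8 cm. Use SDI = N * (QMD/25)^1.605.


QMD/25 = 38.8/25 = 1.552
(1.552)^1.605 = exp(1.605 * ln(1.552)) = exp(1.605 * 0.439544) = exp(0.705468) = 2.02479
SDI = 664 * 2.02479 = 1344.46 ≈ 1344

1344


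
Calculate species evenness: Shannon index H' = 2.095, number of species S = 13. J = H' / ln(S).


ln(13) = 2.56495
J = H' / ln(S) = 2.095 / 2.56495 = 0.816780 ≈ 0.8168

0.8168


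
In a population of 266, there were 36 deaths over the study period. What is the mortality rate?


Mortality rate = 36 / 266 = 0.135338 ≈ 0.1353

0.1353


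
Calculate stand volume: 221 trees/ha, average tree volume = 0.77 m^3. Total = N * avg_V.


V_stand = 221 * 0.77 = 170.17 ≈ 170.2 m^3/ha

170.2 m^3/ha


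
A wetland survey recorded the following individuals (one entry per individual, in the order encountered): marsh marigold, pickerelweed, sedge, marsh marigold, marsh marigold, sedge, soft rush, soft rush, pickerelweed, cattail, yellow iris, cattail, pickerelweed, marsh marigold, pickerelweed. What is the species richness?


Total individuals logged = 15
Distinct species (count of individuals): marsh marigold (4), pickerelweed (4), sedge (2), soft rush (2), cattail (2), yellow iris (1)
Species richness = number of distinct species = 6

6


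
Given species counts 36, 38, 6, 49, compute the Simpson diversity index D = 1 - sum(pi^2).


Total N = 36 + 38 + 6 + 49 = 129
Per-species terms:
  p = 36/129 = 0.279070; p^2 = 0.279070^2 = 0.077880
  p = 38/129 = 0.294574; p^2 = 0.294574^2 = 0.086774
  p = 6/129 = 0.046512; p^2 = 0.046512^2 = 0.002163
  p = 49/129 = 0.379845; p^2 = 0.379845^2 = 0.144282
sum(p^2) = 0.077880 + 0.086774 + 0.002163 + 0.144282 = 0.311099
D = 1 - 0.311099 = 0.688901 ≈ 0.6889

0.6889


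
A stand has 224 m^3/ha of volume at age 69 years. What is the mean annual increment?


MAI = 224 / 69 = 3.2464 ≈ 3.25 m^3/ha/yr

3.25 m^3/ha/yr


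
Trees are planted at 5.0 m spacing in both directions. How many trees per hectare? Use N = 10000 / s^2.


N = 10000 / 5.0^2 = 10000 / 25 = 400.000 ≈ 400 trees/ha

400 trees/ha


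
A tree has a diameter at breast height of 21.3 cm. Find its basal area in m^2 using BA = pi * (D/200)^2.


D/200 = 21.3/200 = 0.1065 m
(D/200)^2 = 0.1065^2 = 0.01134225
BA = 3.141593 * 0.01134225 = 0.0356327 ≈ 0.0356 m^2

0.0356 m^2


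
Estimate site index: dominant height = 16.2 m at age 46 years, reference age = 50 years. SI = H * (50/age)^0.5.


50/46 = 1.08696
(1.08696)^0.5 = 1.04257
SI = 16.2 * 1.04257 = 16.8896 ≈ 16.9 m

16.9 m


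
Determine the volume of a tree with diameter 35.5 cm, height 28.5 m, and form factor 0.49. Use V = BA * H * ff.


(D/200)^2 = (35.5/200)^2 = 0.1775^2 = 0.03150625
BA = 3.141593 * 0.03150625 = 0.0989798 m^2
V = 0.0989798 * 28.5 * 0.49 = 1.38225 ≈ 1.382 m^3

1.382 m^3


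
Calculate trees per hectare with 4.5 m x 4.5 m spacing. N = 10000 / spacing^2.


N = 10000 / 4.5^2 = 10000 / 20.25 = 493.827 ≈ 494 trees/ha

494 trees/ha


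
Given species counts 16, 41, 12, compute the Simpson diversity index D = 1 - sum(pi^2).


Total N = 16 + 41 + 12 = 69
Per-species terms:
  p = 16/69 = 0.231884; p^2 = 0.231884^2 = 0.053770
  p = 41/69 = 0.594203; p^2 = 0.594203^2 = 0.353077
  p = 12/69 = 0.173913; p^2 = 0.173913^2 = 0.030246
sum(p^2) = 0.053770 + 0.353077 + 0.030246 = 0.437093
D = 1 - 0.437093 = 0.562907 ≈ 0.5629

0.5629


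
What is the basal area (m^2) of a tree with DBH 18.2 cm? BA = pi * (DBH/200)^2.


D/200 = 18.2/200 = 0.091 m
(D/200)^2 = 0.091^2 = 0.008281
BA = 3.141593 * 0.008281 = 0.0260155 ≈ 0.0260 m^2

0.0260 m^2


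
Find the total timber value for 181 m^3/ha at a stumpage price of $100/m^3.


Value = 181 * 100 = $18100/ha

$18100/ha


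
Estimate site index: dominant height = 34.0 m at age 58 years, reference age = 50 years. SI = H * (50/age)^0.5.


50/58 = 0.862069
(0.862069)^0.5 = 0.928477
SI = 34.0 * 0.928477 = 31.5682 ≈ 31.6 m

31.6 m


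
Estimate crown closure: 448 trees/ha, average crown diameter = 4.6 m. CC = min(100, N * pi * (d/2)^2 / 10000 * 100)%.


(d/2)^2 = (4.6/2)^2 = 2.3^2 = 5.29
Crown area = 3.141593 * 5.29 = 16.6190 m^2
N * area / 10000 * 100 = 448 * 16.6190 / 10000 * 100 = 74.4531
CC = min(100, 74.4531) = 74.4531 ≈ 74.5%

74.5%


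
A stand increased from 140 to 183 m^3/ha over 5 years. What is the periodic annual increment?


PAI = (V2 - V1) / period = (183 - 140) / 5 = 43 / 5 = 8.60 m^3/ha/yr

8.60 m^3/ha/yr


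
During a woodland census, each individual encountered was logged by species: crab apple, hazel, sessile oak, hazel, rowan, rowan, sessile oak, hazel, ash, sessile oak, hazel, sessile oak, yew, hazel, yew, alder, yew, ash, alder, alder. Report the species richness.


Total individuals logged = 20
Distinct species (count of individuals): crab apple (1), hazel (5), sessile oak (4), rowan (2), ash (2), yew (3), alder (3)
Species richness = number of distinct species = 7

7


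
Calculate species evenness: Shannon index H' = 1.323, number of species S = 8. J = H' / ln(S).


ln(8) = 2.07944
J = H' / ln(S) = 1.323 / 2.07944 = 0.636229 ≈ 0.6362

0.6362


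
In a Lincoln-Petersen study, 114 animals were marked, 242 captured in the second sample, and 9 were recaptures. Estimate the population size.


N = M * C / R = 114 * 242 / 9 = 27588 / 9 = 3065.33 ≈ 3065

3065 individuals


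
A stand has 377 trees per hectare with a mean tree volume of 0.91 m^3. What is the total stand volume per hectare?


V_stand = 377 * 0.91 = 343.07 ≈ 343.1 m^3/ha

343.1 m^3/ha


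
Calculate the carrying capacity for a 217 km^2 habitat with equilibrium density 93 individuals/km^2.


K = 93 * 217 = 20181 individuals

20181 individuals


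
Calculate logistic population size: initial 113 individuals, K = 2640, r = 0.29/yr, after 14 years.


(K - N0)/N0 = (2640 - 113)/113 = 2527/113 = 22.3628
r*t = 0.29 * 14 = 4.06; exp(-4.06) = 0.0172490
22.3628 * 0.0172490 = 0.385736
1 + 0.385736 = 1.38574
N = 2640 / 1.38574 = 1905.12 ≈ 1905

1905


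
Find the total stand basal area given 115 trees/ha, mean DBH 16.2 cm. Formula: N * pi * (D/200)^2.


(D/200)^2 = (16.2/200)^2 = 0.081^2 = 0.006561
Individual BA = 3.141593 * 0.006561 = 0.0206120 m^2
Stand BA = 115 * 0.0206120 = 2.37038 ≈ 2.37 m^2/ha

2.37 m^2/ha


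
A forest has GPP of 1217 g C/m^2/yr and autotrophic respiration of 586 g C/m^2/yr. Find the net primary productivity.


NPP = GPP - Ra = 1217 - 586 = 631 g C/m^2/yr

631 g C/m^2/yr


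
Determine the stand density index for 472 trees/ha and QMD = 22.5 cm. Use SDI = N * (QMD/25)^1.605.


QMD/25 = 22.5/25 = 0.9
(0.9)^1.605 = exp(1.605 * ln(0.9)) = exp(1.605 * (-0.105361)) = exp(-0.169104) = 0.844421
SDI = 472 * 0.844421 = 398.567 ≈ 399

399


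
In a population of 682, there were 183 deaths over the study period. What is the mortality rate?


Mortality rate = 183 / 682 = 0.268328 ≈ 0.2683

0.2683


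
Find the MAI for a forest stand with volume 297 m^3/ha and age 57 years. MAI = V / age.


MAI = 297 / 57 = 5.2105 ≈ 5.21 m^3/ha/yr

5.21 m^3/ha/yr


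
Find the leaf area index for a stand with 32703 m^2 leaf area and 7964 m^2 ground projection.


LAI = 32703 / 7964 = 4.1064 ≈ 4.11

4.11


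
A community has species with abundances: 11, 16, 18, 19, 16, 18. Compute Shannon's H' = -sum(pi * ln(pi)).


Total N = 11 + 16 + 18 + 19 + 16 + 18 = 98
Per-species terms:
  p = 11/98 = 0.112245; ln(p) = -2.187071; p*ln(p) = 0.112245 * (-2.187071) = -0.245488
  p = 16/98 = 0.163265; ln(p) = -1.812381; p*ln(p) = 0.163265 * (-1.812381) = -0.295898
  p = 18/98 = 0.183673; ln(p) = -1.694598; p*ln(p) = 0.183673 * (-1.694598) = -0.311252
  p = 19/98 = 0.193878; ln(p) = -1.640526; p*ln(p) = 0.193878 * (-1.640526) = -0.318062
  p = 16/98 = 0.163265; ln(p) = -1.812381; p*ln(p) = 0.163265 * (-1.812381) = -0.295898
  p = 18/98 = 0.183673; ln(p) = -1.694598; p*ln(p) = 0.183673 * (-1.694598) = -0.311252
sum(p*ln(p)) = (-0.245488) + (-0.295898) + (-0.311252) + (-0.318062) + (-0.295898) + (-0.311252) = -1.777850
H' = -(-1.777850) = 1.777850 ≈ 1.7779

1.7779


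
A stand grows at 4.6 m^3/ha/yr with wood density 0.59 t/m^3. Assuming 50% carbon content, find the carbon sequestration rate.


C = 4.6 * 0.59 * 0.5 = 1.357 ≈ 1.36 t C/ha/yr

1.36 t C/ha/yr


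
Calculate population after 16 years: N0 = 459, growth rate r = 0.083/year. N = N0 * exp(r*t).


r*t = 0.083 * 16 = 1.328
exp(1.328) = 3.77349
N = 459 * 3.77349 = 1732.03 ≈ 1732

1732


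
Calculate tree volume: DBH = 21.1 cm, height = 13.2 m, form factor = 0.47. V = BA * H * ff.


(D/200)^2 = (21.1/200)^2 = 0.1055^2 = 0.01113025
BA = 3.141593 * 0.01113025 = 0.0349667 m^2
V = 0.0349667 * 13.2 * 0.47 = 0.216933 ≈ 0.217 m^3

0.217 m^3


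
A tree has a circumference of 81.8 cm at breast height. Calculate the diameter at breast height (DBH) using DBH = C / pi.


DBH = C / pi = 81.8 / 3.141593 = 26.0377 ≈ 26.04 cm

26.04 cm


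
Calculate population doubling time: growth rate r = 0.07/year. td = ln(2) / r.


td = ln(2) / 0.07 = 0.693147 / 0.07 = 9.90210 ≈ 9.9 years

9.9 years


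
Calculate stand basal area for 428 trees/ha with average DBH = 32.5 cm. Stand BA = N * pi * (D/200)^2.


(D/200)^2 = (32.5/200)^2 = 0.1625^2 = 0.02640625
Individual BA = 3.141593 * 0.02640625 = 0.0829577 m^2
Stand BA = 428 * 0.0829577 = 35.5059 ≈ 35.51 m^2/ha

35.51 m^2/ha


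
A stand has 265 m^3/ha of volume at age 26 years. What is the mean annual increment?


MAI = 265 / 26 = 10.1923 ≈ 10.19 m^3/ha/yr

10.19 m^3/ha/yr


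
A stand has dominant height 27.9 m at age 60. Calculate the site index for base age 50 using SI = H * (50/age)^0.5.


50/60 = 0.833333
(0.833333)^0.5 = 0.912871
SI = 27.9 * 0.912871 = 25.4691 ≈ 25.5 m

25.5 m


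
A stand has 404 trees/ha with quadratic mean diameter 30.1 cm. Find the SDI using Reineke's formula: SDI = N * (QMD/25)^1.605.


QMD/25 = 30.1/25 = 1.204
(1.204)^1.605 = exp(1.605 * ln(1.204)) = exp(1.605 * 0.185649) = exp(0.297967) = 1.34712
SDI = 404 * 1.34712 = 544.236 ≈ 544

544


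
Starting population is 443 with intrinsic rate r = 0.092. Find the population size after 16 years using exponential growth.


r*t = 0.092 * 16 = 1.472
exp(1.472) = 4.35794
N = 443 * 4.35794 = 1930.57 ≈ 1931

1931


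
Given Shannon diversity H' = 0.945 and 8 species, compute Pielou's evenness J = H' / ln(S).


ln(8) = 2.07944
J = H' / ln(S) = 0.945 / 2.07944 = 0.454449 ≈ 0.4544

0.4544


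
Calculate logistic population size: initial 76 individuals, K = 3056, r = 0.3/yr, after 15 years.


(K - N0)/N0 = (3056 - 76)/76 = 2980/76 = 39.2105
r*t = 0.3 * 15 = 4.5; exp(-4.5) = 0.0111090
39.2105 * 0.0111090 = 0.435589
1 + 0.435589 = 1.43559
N = 3056 / 1.43559 = 2128.74 ≈ 2129

2129


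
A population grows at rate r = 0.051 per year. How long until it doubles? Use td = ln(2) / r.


td = ln(2) / 0.051 = 0.693147 / 0.051 = 13.5911 ≈ 13.6 years

13.6 years


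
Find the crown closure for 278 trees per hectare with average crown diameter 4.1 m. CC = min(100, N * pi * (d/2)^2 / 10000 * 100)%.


(d/2)^2 = (4.1/2)^2 = 2.05^2 = 4.2025
Crown area = 3.141593 * 4.2025 = 13.2025 m^2
N * area / 10000 * 100 = 278 * 13.2025 / 10000 * 100 = 36.7030
CC = min(100, 36.7030) = 36.7030 ≈ 36.7%

36.7%


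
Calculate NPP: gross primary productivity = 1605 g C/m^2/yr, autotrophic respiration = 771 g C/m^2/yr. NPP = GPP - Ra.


NPP = GPP - Ra = 1605 - 771 = 834 g C/m^2/yr

834 g C/m^2/yr


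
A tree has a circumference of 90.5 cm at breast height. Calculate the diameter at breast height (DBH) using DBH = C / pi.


DBH = C / pi = 90.5 / 3.141593 = 28.8070 ≈ 28.81 cm

28.81 cm


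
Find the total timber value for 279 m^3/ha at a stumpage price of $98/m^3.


Value = 279 * 98 = $27342/ha

$27342/ha


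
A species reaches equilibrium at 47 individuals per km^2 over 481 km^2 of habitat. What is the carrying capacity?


K = 47 * 481 = 22607 individuals

22607 individuals


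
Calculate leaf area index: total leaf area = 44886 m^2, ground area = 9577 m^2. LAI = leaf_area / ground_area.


LAI = 44886 / 9577 = 4.6869 ≈ 4.69

4.69


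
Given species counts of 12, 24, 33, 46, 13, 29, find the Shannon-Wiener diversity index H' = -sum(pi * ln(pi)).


Total N = 12 + 24 + 33 + 46 + 13 + 29 = 157
Per-species terms:
  p = 12/157 = 0.076433; ln(p) = -2.571341; p*ln(p) = 0.076433 * (-2.571341) = -0.196535
  p = 24/157 = 0.152866; ln(p) = -1.878194; p*ln(p) = 0.152866 * (-1.878194) = -0.287112
  p = 33/157 = 0.210191; ln(p) = -1.559739; p*ln(p) = 0.210191 * (-1.559739) = -0.327843
  p = 46/157 = 0.292994; ln(p) = -1.227603; p*ln(p) = 0.292994 * (-1.227603) = -0.359680
  p = 13/157 = 0.082803; ln(p) = -2.491291; p*ln(p) = 0.082803 * (-2.491291) = -0.206286
  p = 29/157 = 0.184713; ln(p) = -1.688952; p*ln(p) = 0.184713 * (-1.688952) = -0.311971
sum(p*ln(p)) = (-0.196535) + (-0.287112) + (-0.327843) + (-0.359680) + (-0.206286) + (-0.311971) = -1.689427
H' = -(-1.689427) = 1.689427 ≈ 1.6894

1.6894


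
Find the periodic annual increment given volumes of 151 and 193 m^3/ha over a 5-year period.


PAI = (V2 - V1) / period = (193 - 151) / 5 = 42 / 5 = 8.40 m^3/ha/yr

8.40 m^3/ha/yr


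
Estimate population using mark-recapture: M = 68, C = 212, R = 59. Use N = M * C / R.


N = M * C / R = 68 * 212 / 59 = 14416 / 59 = 244.34 ≈ 244

244 individuals


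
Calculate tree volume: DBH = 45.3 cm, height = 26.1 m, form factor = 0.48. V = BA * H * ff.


(D/200)^2 = (45.3/200)^2 = 0.2265^2 = 0.05130225
BA = 3.141593 * 0.05130225 = 0.161171 m^2
V = 0.161171 * 26.1 * 0.48 = 2.01915 ≈ 2.019 m^3

2.019 m^3


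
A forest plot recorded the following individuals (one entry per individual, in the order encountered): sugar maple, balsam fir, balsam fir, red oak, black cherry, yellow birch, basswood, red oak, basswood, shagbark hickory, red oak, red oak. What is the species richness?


Total individuals logged = 12
Distinct species (count of individuals): sugar maple (1), balsam fir (2), red oak (4), black cherry (1), yellow birch (1), basswood (2), shagbark hickory (1)
Species richness = number of distinct species = 7

7


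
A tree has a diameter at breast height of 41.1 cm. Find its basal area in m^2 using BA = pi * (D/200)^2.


D/200 = 41.1/200 = 0.2055 m
(D/200)^2 = 0.2055^2 = 0.04223025
BA = 3.141593 * 0.04223025 = 0.132670 ≈ 0.1327 m^2

0.1327 m^2


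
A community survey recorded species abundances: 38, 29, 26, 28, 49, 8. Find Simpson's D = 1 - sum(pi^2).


Total N = 38 + 29 + 26 + 28 + 49 + 8 = 178
Per-species terms:
  p = 38/178 = 0.213483; p^2 = 0.213483^2 = 0.045575
  p = 29/178 = 0.162921; p^2 = 0.162921^2 = 0.026543
  p = 26/178 = 0.146067; p^2 = 0.146067^2 = 0.021336
  p = 28/178 = 0.157303; p^2 = 0.157303^2 = 0.024744
  p = 49/178 = 0.275281; p^2 = 0.275281^2 = 0.075780
  p = 8/178 = 0.044944; p^2 = 0.044944^2 = 0.002020
sum(p^2) = 0.045575 + 0.026543 + 0.021336 + 0.024744 + 0.075780 + 0.002020 = 0.195998
D = 1 - 0.195998 = 0.804002 ≈ 0.8040

0.8040


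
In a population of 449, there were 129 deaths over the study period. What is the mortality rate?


Mortality rate = 129 / 449 = 0.287305 ≈ 0.2873

0.2873


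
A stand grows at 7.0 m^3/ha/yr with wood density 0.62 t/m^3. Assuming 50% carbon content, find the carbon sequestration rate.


C = 7.0 * 0.62 * 0.5 = 2.17 t C/ha/yr

2.17 t C/ha/yr


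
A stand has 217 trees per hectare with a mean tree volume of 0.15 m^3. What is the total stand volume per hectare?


V_stand = 217 * 0.15 = 32.55 ≈ 32.6 m^3/ha

32.6 m^3/ha


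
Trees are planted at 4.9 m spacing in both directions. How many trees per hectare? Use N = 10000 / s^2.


N = 10000 / 4.9^2 = 10000 / 24.01 = 416.493 ≈ 416 trees/ha

416 trees/ha


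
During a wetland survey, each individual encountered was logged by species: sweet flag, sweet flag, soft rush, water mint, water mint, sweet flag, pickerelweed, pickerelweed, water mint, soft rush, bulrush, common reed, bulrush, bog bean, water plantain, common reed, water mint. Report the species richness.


Total individuals logged = 17
Distinct species (count of individuals): sweet flag (3), soft rush (2), water mint (4), pickerelweed (2), bulrush (2), common reed (2), bog bean (1), water plantain (1)
Species richness = number of distinct species = 8

8


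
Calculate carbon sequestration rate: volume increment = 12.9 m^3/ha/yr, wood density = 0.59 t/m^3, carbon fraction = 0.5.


C = 12.9 * 0.59 * 0.5 = 3.8055 ≈ 3.81 t C/ha/yr

3.81 t C/ha/yr


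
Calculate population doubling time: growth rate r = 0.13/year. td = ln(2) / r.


td = ln(2) / 0.13 = 0.693147 / 0.13 = 5.33190 ≈ 5.3 years

5.3 years


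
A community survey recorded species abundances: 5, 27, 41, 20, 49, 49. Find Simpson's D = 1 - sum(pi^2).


Total N = 5 + 27 + 41 + 20 + 49 + 49 = 191
Per-species terms:
  p = 5/191 = 0.026178; p^2 = 0.026178^2 = 0.000685
  p = 27/191 = 0.141361; p^2 = 0.141361^2 = 0.019983
  p = 41/191 = 0.214660; p^2 = 0.214660^2 = 0.046079
  p = 20/191 = 0.104712; p^2 = 0.104712^2 = 0.010965
  p = 49/191 = 0.256545; p^2 = 0.256545^2 = 0.065815
  p = 49/191 = 0.256545; p^2 = 0.256545^2 = 0.065815
sum(p^2) = 0.000685 + 0.019983 + 0.046079 + 0.010965 + 0.065815 + 0.065815 = 0.209342
D = 1 - 0.209342 = 0.790658 ≈ 0.7907

0.7907


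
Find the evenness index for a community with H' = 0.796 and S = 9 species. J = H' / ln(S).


ln(9) = 2.19722
J = H' / ln(S) = 0.796 / 2.19722 = 0.362276 ≈ 0.3623

0.3623


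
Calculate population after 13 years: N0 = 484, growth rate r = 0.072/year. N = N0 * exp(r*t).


r*t = 0.072 * 13 = 0.936
exp(0.936) = 2.54976
N = 484 * 2.54976 = 1234.08 ≈ 1234

1234


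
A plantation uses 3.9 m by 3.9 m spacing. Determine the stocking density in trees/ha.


N = 10000 / 3.9^2 = 10000 / 15.21 = 657.462 ≈ 657 trees/ha

657 trees/ha


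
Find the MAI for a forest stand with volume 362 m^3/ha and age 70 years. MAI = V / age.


MAI = 362 / 70 = 5.1714 ≈ 5.17 m^3/ha/yr

5.17 m^3/ha/yr


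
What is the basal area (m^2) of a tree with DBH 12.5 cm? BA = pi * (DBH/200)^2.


D/200 = 12.5/200 = 0.0625 m
(D/200)^2 = 0.0625^2 = 0.00390625
BA = 3.141593 * 0.00390625 = 0.0122718 ≈ 0.0123 m^2

0.0123 m^2


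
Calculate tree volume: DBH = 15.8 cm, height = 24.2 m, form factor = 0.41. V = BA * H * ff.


(D/200)^2 = (15.8/200)^2 = 0.079^2 = 0.006241
BA = 3.141593 * 0.006241 = 0.0196067 m^2
V = 0.0196067 * 24.2 * 0.41 = 0.194538 ≈ 0.195 m^3

0.195 m^3


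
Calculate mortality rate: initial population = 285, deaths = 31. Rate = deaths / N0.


Mortality rate = 31 / 285 = 0.108772 ≈ 0.1088

0.1088


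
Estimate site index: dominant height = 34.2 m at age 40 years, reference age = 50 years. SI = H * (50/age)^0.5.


50/40 = 1.25000
(1.25000)^0.5 = 1.11803
SI = 34.2 * 1.11803 = 38.2366 ≈ 38.2 m

38.2 m


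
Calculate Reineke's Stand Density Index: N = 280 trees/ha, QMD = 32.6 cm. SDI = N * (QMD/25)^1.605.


QMD/25 = 32.6/25 = 1.304
(1.304)^1.605 = exp(1.605 * ln(1.304)) = exp(1.605 * 0.265436) = exp(0.426025) = 1.53116
SDI = 280 * 1.53116 = 428.725 ≈ 429

429


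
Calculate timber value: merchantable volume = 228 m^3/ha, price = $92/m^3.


Value = 228 * 92 = $20976/ha

$20976/ha


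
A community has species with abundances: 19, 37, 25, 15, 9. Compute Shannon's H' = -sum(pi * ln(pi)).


Total N = 19 + 37 + 25 + 15 + 9 = 105
Per-species terms:
  p = 19/105 = 0.180952; ln(p) = -1.709523; p*ln(p) = 0.180952 * (-1.709523) = -0.309342
  p = 37/105 = 0.352381; ln(p) = -1.043042; p*ln(p) = 0.352381 * (-1.043042) = -0.367548
  p = 25/105 = 0.238095; ln(p) = -1.435086; p*ln(p) = 0.238095 * (-1.435086) = -0.341687
  p = 15/105 = 0.142857; ln(p) = -1.945911; p*ln(p) = 0.142857 * (-1.945911) = -0.277987
  p = 9/105 = 0.085714; ln(p) = -2.456739; p*ln(p) = 0.085714 * (-2.456739) = -0.210577
sum(p*ln(p)) = (-0.309342) + (-0.367548) + (-0.341687) + (-0.277987) + (-0.210577) = -1.507141
H' = -(-1.507141) = 1.507141 ≈ 1.5071

1.5071


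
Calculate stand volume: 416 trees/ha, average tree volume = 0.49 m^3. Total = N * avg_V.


V_stand = 416 * 0.49 = 203.84 ≈ 203.8 m^3/ha

203.8 m^3/ha


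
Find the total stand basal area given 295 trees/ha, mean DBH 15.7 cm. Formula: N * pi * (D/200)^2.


(D/200)^2 = (15.7/200)^2 = 0.0785^2 = 0.00616225
Individual BA = 3.141593 * 0.00616225 = 0.0193593 m^2
Stand BA = 295 * 0.0193593 = 5.71099 ≈ 5.71 m^2/ha

5.71 m^2/ha


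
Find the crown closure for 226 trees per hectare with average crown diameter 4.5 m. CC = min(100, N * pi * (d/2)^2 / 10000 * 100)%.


(d/2)^2 = (4.5/2)^2 = 2.25^2 = 5.0625
Crown area = 3.141593 * 5.0625 = 15.9043 m^2
N * area / 10000 * 100 = 226 * 15.9043 / 10000 * 100 = 35.9437
CC = min(100, 35.9437) = 35.9437 ≈ 35.9%

35.9%


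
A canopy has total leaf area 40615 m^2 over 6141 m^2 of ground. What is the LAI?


LAI = 40615 / 6141 = 6.6137 ≈ 6.61

6.61


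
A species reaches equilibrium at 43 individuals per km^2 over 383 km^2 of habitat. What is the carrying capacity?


K = 43 * 383 = 16469 individuals

16469 individuals


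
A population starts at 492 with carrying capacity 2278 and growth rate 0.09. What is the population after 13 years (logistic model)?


(K - N0)/N0 = (2278 - 492)/492 = 1786/492 = 3.63008
r*t = 0.09 * 13 = 1.17; exp(-1.17) = 0.310367
3.63008 * 0.310367 = 1.12666
1 + 1.12666 = 2.12666
N = 2278 / 2.12666 = 1071.16 ≈ 1071

1071


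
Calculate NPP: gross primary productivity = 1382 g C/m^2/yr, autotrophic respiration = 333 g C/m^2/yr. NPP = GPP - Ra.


NPP = GPP - Ra = 1382 - 333 = 1049 g C/m^2/yr

1049 g C/m^2/yr


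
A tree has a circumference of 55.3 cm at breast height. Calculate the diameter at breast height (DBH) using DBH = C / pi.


DBH = C / pi = 55.3 / 3.141593 = 17.6025 ≈ 17.60 cm

17.60 cm


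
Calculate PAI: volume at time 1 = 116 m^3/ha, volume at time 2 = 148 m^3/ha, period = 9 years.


PAI = (V2 - V1) / period = (148 - 116) / 9 = 32 / 9 = 3.5556 ≈ 3.56 m^3/ha/yr

3.56 m^3/ha/yr


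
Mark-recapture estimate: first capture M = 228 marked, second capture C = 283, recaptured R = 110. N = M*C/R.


N = M * C / R = 228 * 283 / 110 = 64524 / 110 = 586.58 ≈ 587

587 individuals


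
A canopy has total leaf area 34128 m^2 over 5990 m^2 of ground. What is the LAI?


LAI = 34128 / 5990 = 5.6975 ≈ 5.70

5.70


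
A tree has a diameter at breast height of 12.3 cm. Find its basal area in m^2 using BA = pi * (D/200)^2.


D/200 = 12.3/200 = 0.0615 m
(D/200)^2 = 0.0615^2 = 0.00378225
BA = 3.141593 * 0.00378225 = 0.0118823 ≈ 0.0119 m^2

0.0119 m^2


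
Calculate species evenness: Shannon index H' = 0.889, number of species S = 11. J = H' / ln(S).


ln(11) = 2.39790
J = H' / ln(S) = 0.889 / 2.39790 = 0.370741 ≈ 0.3707

0.3707


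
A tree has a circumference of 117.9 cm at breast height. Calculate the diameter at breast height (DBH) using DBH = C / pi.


DBH = C / pi = 117.9 / 3.141593 = 37.5287 ≈ 37.53 cm

37.53 cm


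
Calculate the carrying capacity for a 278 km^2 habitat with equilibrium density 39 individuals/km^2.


K = 39 * 278 = 10842 individuals

10842 individuals


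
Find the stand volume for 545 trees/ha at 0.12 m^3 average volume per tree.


V_stand = 545 * 0.12 = 65.4 m^3/ha

65.4 m^3/ha


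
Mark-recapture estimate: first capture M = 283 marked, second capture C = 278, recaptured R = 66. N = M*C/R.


N = M * C / R = 283 * 278 / 66 = 78674 / 66 = 1192.03 ≈ 1192

1192 individuals


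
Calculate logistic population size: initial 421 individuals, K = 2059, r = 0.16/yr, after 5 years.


(K - N0)/N0 = (2059 - 421)/421 = 1638/421 = 3.89074
r*t = 0.16 * 5 = 0.8; exp(-0.8) = 0.449329
3.89074 * 0.449329 = 1.74822
1 + 1.74822 = 2.74822
N = 2059 / 2.74822 = 749.212 ≈ 749

749


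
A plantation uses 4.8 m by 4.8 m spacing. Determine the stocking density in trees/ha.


N = 10000 / 4.8^2 = 10000 / 23.04 = 434.028 ≈ 434 trees/ha

434 trees/ha


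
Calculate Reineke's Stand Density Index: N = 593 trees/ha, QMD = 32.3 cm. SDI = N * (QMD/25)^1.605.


QMD/25 = 32.3/25 = 1.292
(1.292)^1.605 = exp(1.605 * ln(1.292)) = exp(1.605 * 0.256191) = exp(0.411187) = 1.50861
SDI = 593 * 1.50861 = 894.606 ≈ 895

895


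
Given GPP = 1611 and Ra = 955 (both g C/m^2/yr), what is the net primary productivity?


NPP = GPP - Ra = 1611 - 955 = 656 g C/m^2/yr

656 g C/m^2/yr


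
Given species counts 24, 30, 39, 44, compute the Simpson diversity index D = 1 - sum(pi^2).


Total N = 24 + 30 + 39 + 44 = 137
Per-species terms:
  p = 24/137 = 0.175182; p^2 = 0.175182^2 = 0.030689
  p = 30/137 = 0.218978; p^2 = 0.218978^2 = 0.047951
  p = 39/137 = 0.284672; p^2 = 0.284672^2 = 0.081038
  p = 44/137 = 0.321168; p^2 = 0.321168^2 = 0.103149
sum(p^2) = 0.030689 + 0.047951 + 0.081038 + 0.103149 = 0.262827
D = 1 - 0.262827 = 0.737173 ≈ 0.7372

0.7372


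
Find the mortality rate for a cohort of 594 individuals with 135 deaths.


Mortality rate = 135 / 594 = 0.227273 ≈ 0.2273

0.2273


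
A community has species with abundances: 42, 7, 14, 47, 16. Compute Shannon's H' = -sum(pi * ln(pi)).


Total N = 42 + 7 + 14 + 47 + 16 = 126
Per-species terms:
  p = 42/126 = 0.333333; ln(p) = -1.098613; p*ln(p) = 0.333333 * (-1.098613) = -0.366204
  p = 7/126 = 0.055556; ln(p) = -2.890364; p*ln(p) = 0.055556 * (-2.890364) = -0.160577
  p = 14/126 = 0.111111; ln(p) = -2.197226; p*ln(p) = 0.111111 * (-2.197226) = -0.244136
  p = 47/126 = 0.373016; ln(p) = -0.986134; p*ln(p) = 0.373016 * (-0.986134) = -0.367844
  p = 16/126 = 0.126984; ln(p) = -2.063694; p*ln(p) = 0.126984 * (-2.063694) = -0.262056
sum(p*ln(p)) = (-0.366204) + (-0.160577) + (-0.244136) + (-0.367844) + (-0.262056) = -1.400817
H' = -(-1.400817) = 1.400817 ≈ 1.4008

1.4008


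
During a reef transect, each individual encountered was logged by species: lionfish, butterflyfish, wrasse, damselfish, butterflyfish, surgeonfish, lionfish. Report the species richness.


Total individuals logged = 7
Distinct species (count of individuals): lionfish (2), butterflyfish (2), wrasse (1), damselfish (1), surgeonfish (1)
Species richness = number of distinct species = 5

5


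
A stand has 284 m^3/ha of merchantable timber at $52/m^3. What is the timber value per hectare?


Value = 284 * 52 = $14768/ha

$14768/ha


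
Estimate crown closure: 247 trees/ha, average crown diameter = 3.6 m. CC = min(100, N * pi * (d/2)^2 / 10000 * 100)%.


(d/2)^2 = (3.6/2)^2 = 1.8^2 = 3.24
Crown area = 3.141593 * 3.24 = 10.1788 m^2
N * area / 10000 * 100 = 247 * 10.1788 / 10000 * 100 = 25.1416
CC = min(100, 25.1416) = 25.1416 ≈ 25.1%

25.1%


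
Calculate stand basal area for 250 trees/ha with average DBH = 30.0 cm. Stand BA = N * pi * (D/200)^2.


(D/200)^2 = (30.0/200)^2 = 0.15^2 = 0.0225
Individual BA = 3.141593 * 0.0225 = 0.0706858 m^2
Stand BA = 250 * 0.0706858 = 17.6715 ≈ 17.67 m^2/ha

17.67 m^2/ha


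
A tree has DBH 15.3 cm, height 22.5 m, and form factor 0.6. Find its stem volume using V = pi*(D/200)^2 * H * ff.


(D/200)^2 = (15.3/200)^2 = 0.0765^2 = 0.00585225
BA = 3.141593 * 0.00585225 = 0.0183854 m^2
V = 0.0183854 * 22.5 * 0.6 = 0.248203 ≈ 0.248 m^3

0.248 m^3


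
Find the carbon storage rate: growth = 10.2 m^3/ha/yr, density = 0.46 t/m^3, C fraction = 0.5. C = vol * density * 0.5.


C = 10.2 * 0.46 * 0.5 = 2.346 ≈ 2.35 t C/ha/yr

2.35 t C/ha/yr


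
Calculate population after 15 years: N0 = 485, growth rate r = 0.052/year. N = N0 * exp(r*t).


r*t = 0.052 * 15 = 0.78
exp(0.78) = 2.18147
N = 485 * 2.18147 = 1058.01 ≈ 1058

1058


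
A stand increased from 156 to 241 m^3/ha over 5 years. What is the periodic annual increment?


PAI = (V2 - V1) / period = (241 - 156) / 5 = 85 / 5 = 17.00 m^3/ha/yr

17.00 m^3/ha/yr


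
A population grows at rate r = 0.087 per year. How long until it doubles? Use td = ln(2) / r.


td = ln(2) / 0.087 = 0.693147 / 0.087 = 7.96721 ≈ 8.0 years

8.0 years


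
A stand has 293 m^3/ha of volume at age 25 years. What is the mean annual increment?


MAI = 293 / 25 = 11.72 m^3/ha/yr

11.72 m^3/ha/yr


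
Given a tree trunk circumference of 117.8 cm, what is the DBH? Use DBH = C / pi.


DBH = C / pi = 117.8 / 3.141593 = 37.4969 ≈ 37.50 cm

37.50 cm


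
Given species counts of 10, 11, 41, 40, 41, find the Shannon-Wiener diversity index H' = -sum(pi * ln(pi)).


Total N = 10 + 11 + 41 + 40 + 41 = 143
Per-species terms:
  p = 10/143 = 0.069930; ln(p) = -2.660261; p*ln(p) = 0.069930 * (-2.660261) = -0.186032
  p = 11/143 = 0.076923; ln(p) = -2.564950; p*ln(p) = 0.076923 * (-2.564950) = -0.197304
  p = 41/143 = 0.286713; ln(p) = -1.249274; p*ln(p) = 0.286713 * (-1.249274) = -0.358183
  p = 40/143 = 0.279720; ln(p) = -1.273966; p*ln(p) = 0.279720 * (-1.273966) = -0.356354
  p = 41/143 = 0.286713; ln(p) = -1.249274; p*ln(p) = 0.286713 * (-1.249274) = -0.358183
sum(p*ln(p)) = (-0.186032) + (-0.197304) + (-0.358183) + (-0.356354) + (-0.358183) = -1.456056
H' = -(-1.456056) = 1.456056 ≈ 1.4561

1.4561


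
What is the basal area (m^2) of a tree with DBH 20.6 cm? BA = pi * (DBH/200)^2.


D/200 = 20.6/200 = 0.103 m
(D/200)^2 = 0.103^2 = 0.010609
BA = 3.141593 * 0.010609 = 0.0333292 ≈ 0.0333 m^2

0.0333 m^2


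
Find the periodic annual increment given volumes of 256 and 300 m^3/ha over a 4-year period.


PAI = (V2 - V1) / period = (300 - 256) / 4 = 44 / 4 = 11.00 m^3/ha/yr

11.00 m^3/ha/yr


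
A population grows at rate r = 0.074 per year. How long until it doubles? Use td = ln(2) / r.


td = ln(2) / 0.074 = 0.693147 / 0.074 = 9.36685 ≈ 9.4 years

9.4 years


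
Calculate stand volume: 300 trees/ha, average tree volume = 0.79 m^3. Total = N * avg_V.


V_stand = 300 * 0.79 = 237.0 m^3/ha

237.0 m^3/ha


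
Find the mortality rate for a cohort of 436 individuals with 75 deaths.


Mortality rate = 75 / 436 = 0.172018 ≈ 0.1720

0.1720


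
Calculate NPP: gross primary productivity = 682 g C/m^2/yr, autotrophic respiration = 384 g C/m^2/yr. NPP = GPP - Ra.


NPP = GPP - Ra = 682 - 384 = 298 g C/m^2/yr

298 g C/m^2/yr


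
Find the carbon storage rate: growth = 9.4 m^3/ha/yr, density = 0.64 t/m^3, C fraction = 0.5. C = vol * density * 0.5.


C = 9.4 * 0.64 * 0.5 = 3.008 ≈ 3.01 t C/ha/yr

3.01 t C/ha/yr


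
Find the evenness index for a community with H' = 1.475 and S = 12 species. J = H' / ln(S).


ln(12) = 2.48491
J = H' / ln(S) = 1.475 / 2.48491 = 0.593583 ≈ 0.5936

0.5936


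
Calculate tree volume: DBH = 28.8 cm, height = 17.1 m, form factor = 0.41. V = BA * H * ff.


(D/200)^2 = (28.8/200)^2 = 0.144^2 = 0.020736
BA = 3.141593 * 0.020736 = 0.0651441 m^2
V = 0.0651441 * 17.1 * 0.41 = 0.456725 ≈ 0.457 m^3

0.457 m^3


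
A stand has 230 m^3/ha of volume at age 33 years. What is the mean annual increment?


MAI = 230 / 33 = 6.9697 ≈ 6.97 m^3/ha/yr

6.97 m^3/ha/yr


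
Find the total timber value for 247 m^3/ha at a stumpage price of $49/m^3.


Value = 247 * 49 = $12103/ha

$12103/ha


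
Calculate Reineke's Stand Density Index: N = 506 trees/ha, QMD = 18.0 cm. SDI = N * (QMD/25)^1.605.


QMD/25 = 18.0/25 = 0.72
(0.72)^1.605 = exp(1.605 * ln(0.72)) = exp(1.605 * (-0.328504)) = exp(-0.527249) = 0.590226
SDI = 506 * 0.590226 = 298.654 ≈ 299

299


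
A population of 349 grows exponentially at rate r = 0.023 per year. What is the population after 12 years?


r*t = 0.023 * 12 = 0.276
exp(0.276) = 1.31785
N = 349 * 1.31785 = 459.930 ≈ 460

460
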